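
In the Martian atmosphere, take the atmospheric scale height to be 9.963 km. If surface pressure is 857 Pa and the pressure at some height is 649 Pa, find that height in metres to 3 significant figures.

z ≈ 2770 m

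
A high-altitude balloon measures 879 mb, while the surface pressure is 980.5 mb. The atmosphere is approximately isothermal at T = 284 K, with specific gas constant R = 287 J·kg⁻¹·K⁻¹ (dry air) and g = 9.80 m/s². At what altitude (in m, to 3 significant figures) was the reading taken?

z ≈ 909 m

Scale height: H = RT/g = 287 × 284 / 9.80 = 8317.1 m.
Invert the barometric formula: z = H ln(P₀/P).
P₀/P = 980.5/879 = 1.1155; ln(1.1155) = 0.10930.
z = 8317.1 × 0.10930 = 909.06 m.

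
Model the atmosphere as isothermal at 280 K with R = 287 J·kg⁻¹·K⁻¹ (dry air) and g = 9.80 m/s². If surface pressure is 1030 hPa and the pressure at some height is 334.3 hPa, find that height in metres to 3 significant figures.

z ≈ 9230 m

Scale height: H = RT/g = 287 × 280 / 9.80 = 8200.0 m.
Invert the barometric formula: z = H ln(P₀/P).
P₀/P = 1030/334.3 = 3.0811; ln(3.0811) = 1.1253.
z = 8200.0 × 1.1253 = 9227.5 m.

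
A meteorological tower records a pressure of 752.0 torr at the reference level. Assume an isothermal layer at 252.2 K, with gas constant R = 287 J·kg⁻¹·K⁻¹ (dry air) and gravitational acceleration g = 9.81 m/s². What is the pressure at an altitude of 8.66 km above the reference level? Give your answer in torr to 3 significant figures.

P ≈ 233 torr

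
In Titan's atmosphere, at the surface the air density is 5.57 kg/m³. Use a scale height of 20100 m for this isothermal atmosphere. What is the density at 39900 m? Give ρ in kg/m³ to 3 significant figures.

In an isothermal atmosphere, density decays like pressure: ρ = ρ₀ exp(−z/H).
z/H = 39900/20100 = 1.9851; exp(−1.9851) = 0.13737.
ρ = 5.57 × 0.13737 = 0.76515 kg/m³.

ρ ≈ 0.765 kg/m³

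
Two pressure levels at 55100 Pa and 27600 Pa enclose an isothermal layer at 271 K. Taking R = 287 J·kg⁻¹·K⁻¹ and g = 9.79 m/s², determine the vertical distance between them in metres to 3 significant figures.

Δz ≈ 5490 m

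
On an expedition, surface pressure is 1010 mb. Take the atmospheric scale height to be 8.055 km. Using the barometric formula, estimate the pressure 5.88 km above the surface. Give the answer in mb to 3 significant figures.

P ≈ 487 mb

Barometric formula: P = P₀ exp(−z/H).
z/H = 5880.0/8055.0 = 0.72998; exp(−0.72998) = 0.48192.
P = 1010 × 0.48192 = 486.74 mb.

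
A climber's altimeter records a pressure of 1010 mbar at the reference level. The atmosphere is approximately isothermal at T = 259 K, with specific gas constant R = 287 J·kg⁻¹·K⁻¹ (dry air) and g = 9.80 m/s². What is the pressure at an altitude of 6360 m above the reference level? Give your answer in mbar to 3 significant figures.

Scale height: H = RT/g = 287 × 259 / 9.80 = 7585.0 m.
Barometric formula: P = P₀ exp(−z/H).
z/H = 6360.0/7585.0 = 0.83850; exp(−0.83850) = 0.43236.
P = 1010 × 0.43236 = 436.68 mbar.

P ≈ 437 mbar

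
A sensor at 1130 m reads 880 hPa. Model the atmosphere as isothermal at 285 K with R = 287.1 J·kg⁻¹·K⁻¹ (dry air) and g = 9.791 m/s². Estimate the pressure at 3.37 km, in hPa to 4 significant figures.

Scale height: H = RT/g = 287.1 × 285 / 9.791 = 8357.0 m.
Between two levels, P₂ = P₁ exp(−Δz/H) with Δz = z₂ − z₁.
Δz = 3370.0 − 1130.0 = 2240.0 m; Δz/H = 2240.0/8357.0 = 0.26804.
P₂ = 880 × exp(−0.26804) = 880 × 0.76488 = 673.09 hPa.

P ≈ 673.1 hPa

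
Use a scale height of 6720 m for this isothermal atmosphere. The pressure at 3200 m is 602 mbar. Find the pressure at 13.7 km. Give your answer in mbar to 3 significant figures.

Between two levels, P₂ = P₁ exp(−Δz/H) with Δz = z₂ − z₁.
Δz = 13700 − 3200.0 = 10500 m; Δz/H = 10500/6720.0 = 1.5625.
P₂ = 602 × exp(−1.5625) = 602 × 0.20961 = 126.19 mbar.

P ≈ 126 mbar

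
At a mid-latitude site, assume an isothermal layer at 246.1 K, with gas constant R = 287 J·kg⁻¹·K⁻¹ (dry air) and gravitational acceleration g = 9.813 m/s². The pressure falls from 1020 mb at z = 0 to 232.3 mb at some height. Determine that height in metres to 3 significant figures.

z ≈ 10600 m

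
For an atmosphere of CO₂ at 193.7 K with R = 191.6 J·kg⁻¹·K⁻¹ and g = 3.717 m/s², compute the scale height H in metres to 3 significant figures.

H ≈ 9980 m

The scale height of an isothermal atmosphere is H = RT/g.
H = 191.6 × 193.7 / 3.717 = 37113/3.717 = 9984.7 m.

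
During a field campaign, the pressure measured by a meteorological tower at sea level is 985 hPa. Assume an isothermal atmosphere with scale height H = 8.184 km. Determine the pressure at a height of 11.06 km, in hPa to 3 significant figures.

P ≈ 255 hPa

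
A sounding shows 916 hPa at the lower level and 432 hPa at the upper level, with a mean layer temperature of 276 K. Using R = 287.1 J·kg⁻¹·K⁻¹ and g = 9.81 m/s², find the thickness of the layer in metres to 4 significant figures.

Hypsometric equation: Δz = (R T̄/g) ln(P₁/P₂).
R T̄/g = 287.1 × 276 / 9.81 = 8077.4 m.
ln(916/432) = ln(2.1204) = 0.75160.
Δz = 8077.4 × 0.75160 = 6071.0 m.

Δz ≈ 6071 m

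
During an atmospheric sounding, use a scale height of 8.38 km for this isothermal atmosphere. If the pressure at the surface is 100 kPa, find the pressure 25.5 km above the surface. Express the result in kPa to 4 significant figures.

Barometric formula: P = P₀ exp(−z/H).
z/H = 25500/8380.0 = 3.0430; exp(−3.0430) = 0.047692.
P = 100 × 0.047692 = 4.7692 kPa.

P ≈ 4.769 kPa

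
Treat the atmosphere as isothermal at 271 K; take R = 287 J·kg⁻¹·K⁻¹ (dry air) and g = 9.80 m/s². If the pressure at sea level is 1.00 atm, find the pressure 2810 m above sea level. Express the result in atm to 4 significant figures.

Scale height: H = RT/g = 287 × 271 / 9.80 = 7936.4 m.
Barometric formula: P = P₀ exp(−z/H).
z/H = 2810.0/7936.4 = 0.35406; exp(−0.35406) = 0.70183.
P = 1.00 × 0.70183 = 0.70183 atm.

P ≈ 0.7018 atm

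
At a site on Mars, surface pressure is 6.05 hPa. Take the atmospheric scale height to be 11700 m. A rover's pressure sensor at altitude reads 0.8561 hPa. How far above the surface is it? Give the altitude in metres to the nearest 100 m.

Invert the barometric formula: z = H ln(P₀/P).
P₀/P = 6.05/0.8561 = 7.0669; ln(7.0669) = 1.9554.
z = 11700 × 1.9554 = 22878 m.

z ≈ 22900 m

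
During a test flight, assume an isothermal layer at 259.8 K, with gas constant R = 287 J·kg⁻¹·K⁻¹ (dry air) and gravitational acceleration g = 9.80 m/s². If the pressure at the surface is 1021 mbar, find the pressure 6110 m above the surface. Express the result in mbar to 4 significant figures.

P ≈ 457.4 mbar

Scale height: H = RT/g = 287 × 259.8 / 9.80 = 7608.4 m.
Barometric formula: P = P₀ exp(−z/H).
z/H = 6110.0/7608.4 = 0.80306; exp(−0.80306) = 0.44796.
P = 1021 × 0.44796 = 457.37 mbar.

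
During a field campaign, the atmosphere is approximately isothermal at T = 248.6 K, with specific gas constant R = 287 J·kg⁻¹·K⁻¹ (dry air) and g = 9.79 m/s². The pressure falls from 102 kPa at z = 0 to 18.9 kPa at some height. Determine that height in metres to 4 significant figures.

z ≈ 12290 m

Scale height: H = RT/g = 287 × 248.6 / 9.79 = 7287.9 m.
Invert the barometric formula: z = H ln(P₀/P).
P₀/P = 102/18.9 = 5.3968; ln(5.3968) = 1.6858.
z = 7287.9 × 1.6858 = 12286 m.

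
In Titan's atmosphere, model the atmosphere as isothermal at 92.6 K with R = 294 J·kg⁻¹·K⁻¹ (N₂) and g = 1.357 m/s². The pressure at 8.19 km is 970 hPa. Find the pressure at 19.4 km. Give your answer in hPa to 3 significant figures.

P ≈ 555 hPa

Scale height: H = RT/g = 294 × 92.6 / 1.357 = 20062 m.
Between two levels, P₂ = P₁ exp(−Δz/H) with Δz = z₂ − z₁.
Δz = 19400 − 8190.0 = 11210 m; Δz/H = 11210/20062 = 0.55877.
P₂ = 970 × exp(−0.55877) = 970 × 0.57191 = 554.75 hPa.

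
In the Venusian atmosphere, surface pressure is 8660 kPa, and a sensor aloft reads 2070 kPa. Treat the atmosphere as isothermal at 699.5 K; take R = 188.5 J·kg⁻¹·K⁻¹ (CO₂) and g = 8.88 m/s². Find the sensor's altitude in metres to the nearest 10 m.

Scale height: H = RT/g = 188.5 × 699.5 / 8.88 = 14849 m.
Invert the barometric formula: z = H ln(P₀/P).
P₀/P = 8660/2070 = 4.1836; ln(4.1836) = 1.4312.
z = 14849 × 1.4312 = 21252 m.

z ≈ 21250 m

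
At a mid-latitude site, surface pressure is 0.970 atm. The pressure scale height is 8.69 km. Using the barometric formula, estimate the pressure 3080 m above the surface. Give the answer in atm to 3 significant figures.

Barometric formula: P = P₀ exp(−z/H).
z/H = 3080.0/8690.0 = 0.35443; exp(−0.35443) = 0.70157.
P = 0.970 × 0.70157 = 0.68052 atm.

P ≈ 0.681 atm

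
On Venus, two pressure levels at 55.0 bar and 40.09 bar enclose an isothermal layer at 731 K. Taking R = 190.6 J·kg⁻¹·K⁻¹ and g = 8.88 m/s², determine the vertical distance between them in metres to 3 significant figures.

Hypsometric equation: Δz = (R T̄/g) ln(P₁/P₂).
R T̄/g = 190.6 × 731 / 8.88 = 15690 m.
ln(55.0/40.09) = ln(1.3719) = 0.31620.
Δz = 15690 × 0.31620 = 4961.2 m.

Δz ≈ 4960 m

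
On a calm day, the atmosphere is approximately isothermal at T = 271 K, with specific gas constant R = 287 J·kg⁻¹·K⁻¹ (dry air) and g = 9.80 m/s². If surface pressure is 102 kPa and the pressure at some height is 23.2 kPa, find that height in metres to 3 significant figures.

z ≈ 11800 m

Scale height: H = RT/g = 287 × 271 / 9.80 = 7936.4 m.
Invert the barometric formula: z = H ln(P₀/P).
P₀/P = 102/23.2 = 4.3966; ln(4.3966) = 1.4808.
z = 7936.4 × 1.4808 = 11752 m.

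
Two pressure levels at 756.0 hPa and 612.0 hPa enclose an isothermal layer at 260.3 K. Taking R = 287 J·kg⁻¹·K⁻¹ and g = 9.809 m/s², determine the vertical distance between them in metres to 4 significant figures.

Δz ≈ 1609 m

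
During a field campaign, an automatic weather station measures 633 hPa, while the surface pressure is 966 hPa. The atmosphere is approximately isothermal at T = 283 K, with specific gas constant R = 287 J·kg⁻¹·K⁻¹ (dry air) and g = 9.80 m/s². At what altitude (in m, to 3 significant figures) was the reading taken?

z ≈ 3500 m

Scale height: H = RT/g = 287 × 283 / 9.80 = 8287.9 m.
Invert the barometric formula: z = H ln(P₀/P).
P₀/P = 966/633 = 1.5261; ln(1.5261) = 0.42272.
z = 8287.9 × 0.42272 = 3503.5 m.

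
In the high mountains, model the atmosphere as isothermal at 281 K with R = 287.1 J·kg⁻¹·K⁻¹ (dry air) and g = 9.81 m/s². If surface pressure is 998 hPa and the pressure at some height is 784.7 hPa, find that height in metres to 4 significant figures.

z ≈ 1977 m

Scale height: H = RT/g = 287.1 × 281 / 9.81 = 8223.8 m.
Invert the barometric formula: z = H ln(P₀/P).
P₀/P = 998/784.7 = 1.2718; ln(1.2718) = 0.24043.
z = 8223.8 × 0.24043 = 1977.2 m.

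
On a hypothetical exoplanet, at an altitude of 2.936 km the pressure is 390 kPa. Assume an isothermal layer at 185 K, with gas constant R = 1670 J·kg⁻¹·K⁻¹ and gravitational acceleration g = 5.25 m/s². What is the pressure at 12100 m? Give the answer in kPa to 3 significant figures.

P ≈ 334 kPa

Scale height: H = RT/g = 1670 × 185 / 5.25 = 58848 m.
Between two levels, P₂ = P₁ exp(−Δz/H) with Δz = z₂ − z₁.
Δz = 12100 − 2936.0 = 9164.0 m; Δz/H = 9164.0/58848 = 0.15572.
P₂ = 390 × exp(−0.15572) = 390 × 0.85580 = 333.76 kPa.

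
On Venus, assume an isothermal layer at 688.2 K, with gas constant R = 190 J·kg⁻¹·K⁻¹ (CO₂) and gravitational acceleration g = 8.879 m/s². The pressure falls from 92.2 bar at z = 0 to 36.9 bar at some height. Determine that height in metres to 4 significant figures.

z ≈ 13490 m

Scale height: H = RT/g = 190 × 688.2 / 8.879 = 14727 m.
Invert the barometric formula: z = H ln(P₀/P).
P₀/P = 92.2/36.9 = 2.4986; ln(2.4986) = 0.91573.
z = 14727 × 0.91573 = 13486 m.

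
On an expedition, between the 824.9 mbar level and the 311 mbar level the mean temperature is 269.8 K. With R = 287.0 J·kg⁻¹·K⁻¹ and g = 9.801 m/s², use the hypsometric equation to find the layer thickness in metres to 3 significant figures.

Δz ≈ 7710 m

Hypsometric equation: Δz = (R T̄/g) ln(P₁/P₂).
R T̄/g = 287.0 × 269.8 / 9.801 = 7900.5 m.
ln(824.9/311) = ln(2.6524) = 0.97546.
Δz = 7900.5 × 0.97546 = 7706.6 m.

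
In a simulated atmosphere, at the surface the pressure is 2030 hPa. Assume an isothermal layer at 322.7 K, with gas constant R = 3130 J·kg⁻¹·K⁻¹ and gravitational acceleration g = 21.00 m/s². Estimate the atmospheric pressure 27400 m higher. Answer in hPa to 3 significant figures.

Scale height: H = RT/g = 3130 × 322.7 / 21.00 = 48098 m.
Barometric formula: P = P₀ exp(−z/H).
z/H = 27400/48098 = 0.56967; exp(−0.56967) = 0.56571.
P = 2030 × 0.56571 = 1148.4 hPa.

P ≈ 1150 hPa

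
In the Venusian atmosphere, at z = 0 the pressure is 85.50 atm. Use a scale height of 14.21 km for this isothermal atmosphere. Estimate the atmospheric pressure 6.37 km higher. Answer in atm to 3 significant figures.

P ≈ 54.6 atm

Barometric formula: P = P₀ exp(−z/H).
z/H = 6370.0/14210 = 0.44828; exp(−0.44828) = 0.63873.
P = 85.50 × 0.63873 = 54.611 atm.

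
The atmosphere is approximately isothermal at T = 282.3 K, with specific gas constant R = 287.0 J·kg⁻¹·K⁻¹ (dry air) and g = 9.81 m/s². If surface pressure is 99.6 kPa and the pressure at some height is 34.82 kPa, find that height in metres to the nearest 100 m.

Scale height: H = RT/g = 287.0 × 282.3 / 9.81 = 8258.9 m.
Invert the barometric formula: z = H ln(P₀/P).
P₀/P = 99.6/34.82 = 2.8604; ln(2.8604) = 1.0510.
z = 8258.9 × 1.0510 = 8680.1 m.

z ≈ 8700 m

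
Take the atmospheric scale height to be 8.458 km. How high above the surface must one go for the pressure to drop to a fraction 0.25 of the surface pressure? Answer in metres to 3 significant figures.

z ≈ 11700 m

Set P/P₀ = exp(−z/H) = 0.25, so z = −H ln(0.25).
−ln(0.25) = 1.3863; z = 8458.0 × 1.3863 = 11725 m.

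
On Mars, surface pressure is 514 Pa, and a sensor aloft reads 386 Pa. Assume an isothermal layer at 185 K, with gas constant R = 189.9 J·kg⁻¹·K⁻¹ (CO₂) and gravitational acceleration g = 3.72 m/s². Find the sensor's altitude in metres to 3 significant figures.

z ≈ 2700 m

Scale height: H = RT/g = 189.9 × 185 / 3.72 = 9444.0 m.
Invert the barometric formula: z = H ln(P₀/P).
P₀/P = 514/386 = 1.3316; ln(1.3316) = 0.28638.
z = 9444.0 × 0.28638 = 2704.6 m.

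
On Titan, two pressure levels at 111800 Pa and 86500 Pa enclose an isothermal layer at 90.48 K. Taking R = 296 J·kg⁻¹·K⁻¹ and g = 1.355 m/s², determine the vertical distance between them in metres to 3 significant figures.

Δz ≈ 5070 m

Hypsometric equation: Δz = (R T̄/g) ln(P₁/P₂).
R T̄/g = 296 × 90.48 / 1.355 = 19765 m.
ln(111800/86500) = ln(1.2925) = 0.25658.
Δz = 19765 × 0.25658 = 5071.3 m.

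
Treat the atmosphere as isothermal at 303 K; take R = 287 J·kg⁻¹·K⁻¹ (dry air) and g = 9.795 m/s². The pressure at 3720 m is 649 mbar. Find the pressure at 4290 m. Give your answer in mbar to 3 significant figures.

Scale height: H = RT/g = 287 × 303 / 9.795 = 8878.1 m.
Between two levels, P₂ = P₁ exp(−Δz/H) with Δz = z₂ − z₁.
Δz = 4290.0 − 3720.0 = 570.00 m; Δz/H = 570.00/8878.1 = 0.064203.
P₂ = 649 × exp(−0.064203) = 649 × 0.93781 = 608.64 mbar.

P ≈ 609 mbar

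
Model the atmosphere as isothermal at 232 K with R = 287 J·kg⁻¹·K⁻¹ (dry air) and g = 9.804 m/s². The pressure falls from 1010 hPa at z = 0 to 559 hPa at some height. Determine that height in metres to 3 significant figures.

z ≈ 4020 m

Scale height: H = RT/g = 287 × 232 / 9.804 = 6791.5 m.
Invert the barometric formula: z = H ln(P₀/P).
P₀/P = 1010/559 = 1.8068; ln(1.8068) = 0.59156.
z = 6791.5 × 0.59156 = 4017.6 m.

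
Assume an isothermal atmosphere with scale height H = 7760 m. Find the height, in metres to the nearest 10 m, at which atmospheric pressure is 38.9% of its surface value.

Set P/P₀ = exp(−z/H) = 0.389, so z = −H ln(0.389).
−ln(0.389) = 0.94418; z = 7760.0 × 0.94418 = 7326.8 m.

z ≈ 7330 m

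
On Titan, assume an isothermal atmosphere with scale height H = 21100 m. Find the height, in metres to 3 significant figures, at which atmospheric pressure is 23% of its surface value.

z ≈ 31000 m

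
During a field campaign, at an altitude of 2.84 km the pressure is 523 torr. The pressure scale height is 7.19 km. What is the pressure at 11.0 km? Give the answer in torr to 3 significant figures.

Between two levels, P₂ = P₁ exp(−Δz/H) with Δz = z₂ − z₁.
Δz = 11000 − 2840.0 = 8160.0 m; Δz/H = 8160.0/7190.0 = 1.1349.
P₂ = 523 × exp(−1.1349) = 523 × 0.32145 = 168.12 torr.

P ≈ 168 torr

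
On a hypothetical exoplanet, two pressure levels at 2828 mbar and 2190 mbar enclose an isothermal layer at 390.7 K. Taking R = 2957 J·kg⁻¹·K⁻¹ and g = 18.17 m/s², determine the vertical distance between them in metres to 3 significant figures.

Hypsometric equation: Δz = (R T̄/g) ln(P₁/P₂).
R T̄/g = 2957 × 390.7 / 18.17 = 63583 m.
ln(2828/2190) = ln(1.2913) = 0.25565.
Δz = 63583 × 0.25565 = 16255 m.

Δz ≈ 16300 m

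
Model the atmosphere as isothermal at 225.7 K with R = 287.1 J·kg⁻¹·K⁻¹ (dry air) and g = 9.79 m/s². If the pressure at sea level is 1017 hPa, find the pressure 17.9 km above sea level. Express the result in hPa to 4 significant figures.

P ≈ 68.05 hPa

Scale height: H = RT/g = 287.1 × 225.7 / 9.79 = 6618.8 m.
Barometric formula: P = P₀ exp(−z/H).
z/H = 17900/6618.8 = 2.7044; exp(−2.7044) = 0.066910.
P = 1017 × 0.066910 = 68.047 hPa.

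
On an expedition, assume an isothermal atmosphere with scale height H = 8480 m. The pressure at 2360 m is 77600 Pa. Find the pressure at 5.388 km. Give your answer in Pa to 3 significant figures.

P ≈ 54300 Pa

Between two levels, P₂ = P₁ exp(−Δz/H) with Δz = z₂ − z₁.
Δz = 5388.0 − 2360.0 = 3028.0 m; Δz/H = 3028.0/8480.0 = 0.35708.
P₂ = 77600 × exp(−0.35708) = 77600 × 0.69972 = 54298 Pa.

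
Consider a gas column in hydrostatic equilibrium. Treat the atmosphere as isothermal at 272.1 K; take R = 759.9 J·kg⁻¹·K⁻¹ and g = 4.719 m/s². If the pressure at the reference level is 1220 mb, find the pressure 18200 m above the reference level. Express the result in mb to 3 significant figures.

Scale height: H = RT/g = 759.9 × 272.1 / 4.719 = 43816 m.
Barometric formula: P = P₀ exp(−z/H).
z/H = 18200/43816 = 0.41537; exp(−0.41537) = 0.66010.
P = 1220 × 0.66010 = 805.32 mb.

P ≈ 805 mb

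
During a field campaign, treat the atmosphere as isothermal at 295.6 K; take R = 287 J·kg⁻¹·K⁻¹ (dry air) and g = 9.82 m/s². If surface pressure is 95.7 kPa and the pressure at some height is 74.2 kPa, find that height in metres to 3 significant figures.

z ≈ 2200 m

Scale height: H = RT/g = 287 × 295.6 / 9.82 = 8639.2 m.
Invert the barometric formula: z = H ln(P₀/P).
P₀/P = 95.7/74.2 = 1.2898; ln(1.2898) = 0.25449.
z = 8639.2 × 0.25449 = 2198.6 m.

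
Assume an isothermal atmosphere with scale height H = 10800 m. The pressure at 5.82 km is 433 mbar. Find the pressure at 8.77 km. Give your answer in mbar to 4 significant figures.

P ≈ 329.5 mbar

Between two levels, P₂ = P₁ exp(−Δz/H) with Δz = z₂ − z₁.
Δz = 8770.0 − 5820.0 = 2950.0 m; Δz/H = 2950.0/10800 = 0.27315.
P₂ = 433 × exp(−0.27315) = 433 × 0.76098 = 329.50 mbar.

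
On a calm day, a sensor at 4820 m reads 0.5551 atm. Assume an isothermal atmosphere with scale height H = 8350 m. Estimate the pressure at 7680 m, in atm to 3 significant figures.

Between two levels, P₂ = P₁ exp(−Δz/H) with Δz = z₂ − z₁.
Δz = 7680.0 − 4820.0 = 2860.0 m; Δz/H = 2860.0/8350.0 = 0.34251.
P₂ = 0.5551 × exp(−0.34251) = 0.5551 × 0.70999 = 0.39412 atm.

P ≈ 0.394 atm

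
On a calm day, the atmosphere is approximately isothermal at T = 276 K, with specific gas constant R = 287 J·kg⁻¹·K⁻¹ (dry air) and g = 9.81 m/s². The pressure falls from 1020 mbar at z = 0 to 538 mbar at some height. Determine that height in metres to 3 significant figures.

Scale height: H = RT/g = 287 × 276 / 9.81 = 8074.6 m.
Invert the barometric formula: z = H ln(P₀/P).
P₀/P = 1020/538 = 1.8959; ln(1.8959) = 0.63969.
z = 8074.6 × 0.63969 = 5165.2 m.

z ≈ 5170 m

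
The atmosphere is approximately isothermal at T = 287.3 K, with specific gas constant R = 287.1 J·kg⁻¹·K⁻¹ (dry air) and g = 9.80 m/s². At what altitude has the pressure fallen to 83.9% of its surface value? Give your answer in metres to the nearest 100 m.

Scale height: H = RT/g = 287.1 × 287.3 / 9.80 = 8416.7 m.
Set P/P₀ = exp(−z/H) = 0.839, so z = −H ln(0.839).
−ln(0.839) = 0.17554; z = 8416.7 × 0.17554 = 1477.5 m.

z ≈ 1500 m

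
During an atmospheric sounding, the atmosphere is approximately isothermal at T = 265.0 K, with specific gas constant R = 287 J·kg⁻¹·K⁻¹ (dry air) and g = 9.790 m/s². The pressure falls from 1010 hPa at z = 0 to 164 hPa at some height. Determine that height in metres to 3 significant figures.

Scale height: H = RT/g = 287 × 265.0 / 9.790 = 7768.6 m.
Invert the barometric formula: z = H ln(P₀/P).
P₀/P = 1010/164 = 6.1585; ln(6.1585) = 1.8178.
z = 7768.6 × 1.8178 = 14122 m.

z ≈ 14100 m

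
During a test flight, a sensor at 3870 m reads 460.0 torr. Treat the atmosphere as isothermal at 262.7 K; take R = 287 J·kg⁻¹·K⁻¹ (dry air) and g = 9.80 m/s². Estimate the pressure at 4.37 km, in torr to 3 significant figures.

P ≈ 431 torr

Scale height: H = RT/g = 287 × 262.7 / 9.80 = 7693.4 m.
Between two levels, P₂ = P₁ exp(−Δz/H) with Δz = z₂ − z₁.
Δz = 4370.0 − 3870.0 = 500.00 m; Δz/H = 500.00/7693.4 = 0.064991.
P₂ = 460.0 × exp(−0.064991) = 460.0 × 0.93708 = 431.06 torr.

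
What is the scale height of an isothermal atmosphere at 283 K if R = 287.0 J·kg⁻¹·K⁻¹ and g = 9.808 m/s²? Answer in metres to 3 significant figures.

H ≈ 8280 m

The scale height of an isothermal atmosphere is H = RT/g.
H = 287.0 × 283 / 9.808 = 81221/9.808 = 8281.1 m.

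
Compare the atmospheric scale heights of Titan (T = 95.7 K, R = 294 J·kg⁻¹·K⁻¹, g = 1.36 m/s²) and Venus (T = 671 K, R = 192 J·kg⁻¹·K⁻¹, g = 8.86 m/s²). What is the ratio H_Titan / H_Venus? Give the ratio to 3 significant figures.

H_Titan/H_Venus ≈ 1.42

H = RT/g for each body.
H_Titan = 294 × 95.7 / 1.36 = 20688 m.
H_Venus = 192 × 671 / 8.86 = 14541 m.
H_Titan/H_Venus = 20688/14541 = 1.4227.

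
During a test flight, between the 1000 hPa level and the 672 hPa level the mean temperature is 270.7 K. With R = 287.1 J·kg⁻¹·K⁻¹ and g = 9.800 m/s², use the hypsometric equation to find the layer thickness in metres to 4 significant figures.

Hypsometric equation: Δz = (R T̄/g) ln(P₁/P₂).
R T̄/g = 287.1 × 270.7 / 9.800 = 7930.4 m.
ln(1000/672) = ln(1.4881) = 0.39750.
Δz = 7930.4 × 0.39750 = 3152.3 m.

Δz ≈ 3152 m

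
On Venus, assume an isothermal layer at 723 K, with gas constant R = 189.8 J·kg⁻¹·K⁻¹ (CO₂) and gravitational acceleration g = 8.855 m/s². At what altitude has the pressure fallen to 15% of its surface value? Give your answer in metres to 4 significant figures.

Scale height: H = RT/g = 189.8 × 723 / 8.855 = 15497 m.
Set P/P₀ = exp(−z/H) = 0.15, so z = −H ln(0.15).
−ln(0.15) = 1.8971; z = 15497 × 1.8971 = 29399 m.

z ≈ 29400 m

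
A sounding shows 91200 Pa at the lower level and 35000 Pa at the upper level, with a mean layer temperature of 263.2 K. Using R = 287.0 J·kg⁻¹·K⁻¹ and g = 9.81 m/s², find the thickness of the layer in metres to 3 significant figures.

Δz ≈ 7370 m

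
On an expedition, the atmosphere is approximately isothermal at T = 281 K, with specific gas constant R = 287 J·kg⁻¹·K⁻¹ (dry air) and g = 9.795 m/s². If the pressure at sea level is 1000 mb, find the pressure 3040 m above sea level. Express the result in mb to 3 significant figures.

P ≈ 691 mb

Scale height: H = RT/g = 287 × 281 / 9.795 = 8233.5 m.
Barometric formula: P = P₀ exp(−z/H).
z/H = 3040.0/8233.5 = 0.36922; exp(−0.36922) = 0.69127.
P = 1000 × 0.69127 = 691.27 mb.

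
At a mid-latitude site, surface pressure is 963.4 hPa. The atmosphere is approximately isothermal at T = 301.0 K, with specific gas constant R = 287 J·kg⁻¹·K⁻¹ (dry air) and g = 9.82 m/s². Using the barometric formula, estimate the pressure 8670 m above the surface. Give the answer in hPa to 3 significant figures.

Scale height: H = RT/g = 287 × 301.0 / 9.82 = 8797.0 m.
Barometric formula: P = P₀ exp(−z/H).
z/H = 8670.0/8797.0 = 0.98556; exp(−0.98556) = 0.37323.
P = 963.4 × 0.37323 = 359.57 hPa.

P ≈ 360 hPa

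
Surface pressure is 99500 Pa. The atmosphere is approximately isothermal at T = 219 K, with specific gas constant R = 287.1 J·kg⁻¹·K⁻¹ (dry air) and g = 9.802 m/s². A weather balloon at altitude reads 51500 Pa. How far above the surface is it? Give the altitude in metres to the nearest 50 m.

z ≈ 4200 m

Scale height: H = RT/g = 287.1 × 219 / 9.802 = 6414.5 m.
Invert the barometric formula: z = H ln(P₀/P).
P₀/P = 99500/51500 = 1.9320; ln(1.9320) = 0.65856.
z = 6414.5 × 0.65856 = 4224.3 m.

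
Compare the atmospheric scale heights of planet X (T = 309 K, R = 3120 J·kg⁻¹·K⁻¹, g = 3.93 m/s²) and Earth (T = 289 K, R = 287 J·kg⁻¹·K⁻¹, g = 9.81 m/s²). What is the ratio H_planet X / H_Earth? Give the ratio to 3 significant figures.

H_planet X/H_Earth ≈ 29.0

H = RT/g for each body.
H_planet X = 3120 × 309 / 3.93 = 245310 m.
H_Earth = 287 × 289 / 9.81 = 8454.9 m.
H_planet X/H_Earth = 245310/8454.9 = 29.014.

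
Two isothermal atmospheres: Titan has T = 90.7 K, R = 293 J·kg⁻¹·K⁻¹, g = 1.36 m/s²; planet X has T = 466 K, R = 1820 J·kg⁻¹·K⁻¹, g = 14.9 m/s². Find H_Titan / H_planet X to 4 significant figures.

H_Titan/H_planet X ≈ 0.3433

H = RT/g for each body.
H_Titan = 293 × 90.7 / 1.36 = 19541 m.
H_planet X = 1820 × 466 / 14.9 = 56921 m.
H_Titan/H_planet X = 19541/56921 = 0.34330.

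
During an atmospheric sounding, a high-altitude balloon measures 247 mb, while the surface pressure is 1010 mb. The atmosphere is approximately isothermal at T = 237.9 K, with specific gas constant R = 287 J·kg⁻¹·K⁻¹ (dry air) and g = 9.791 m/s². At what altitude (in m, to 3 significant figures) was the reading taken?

z ≈ 9820 m

Scale height: H = RT/g = 287 × 237.9 / 9.791 = 6973.5 m.
Invert the barometric formula: z = H ln(P₀/P).
P₀/P = 1010/247 = 4.0891; ln(4.0891) = 1.4083.
z = 6973.5 × 1.4083 = 9820.8 m.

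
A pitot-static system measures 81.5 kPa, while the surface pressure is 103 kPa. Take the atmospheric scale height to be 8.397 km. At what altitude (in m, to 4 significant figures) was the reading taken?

Invert the barometric formula: z = H ln(P₀/P).
P₀/P = 103/81.5 = 1.2638; ln(1.2638) = 0.23412.
z = 8397.0 × 0.23412 = 1965.9 m.

z ≈ 1966 m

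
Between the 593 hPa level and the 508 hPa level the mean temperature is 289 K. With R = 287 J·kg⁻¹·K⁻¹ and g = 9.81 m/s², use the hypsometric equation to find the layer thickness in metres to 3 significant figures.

Hypsometric equation: Δz = (R T̄/g) ln(P₁/P₂).
R T̄/g = 287 × 289 / 9.81 = 8454.9 m.
ln(593/508) = ln(1.1673) = 0.15469.
Δz = 8454.9 × 0.15469 = 1307.9 m.

Δz ≈ 1310 m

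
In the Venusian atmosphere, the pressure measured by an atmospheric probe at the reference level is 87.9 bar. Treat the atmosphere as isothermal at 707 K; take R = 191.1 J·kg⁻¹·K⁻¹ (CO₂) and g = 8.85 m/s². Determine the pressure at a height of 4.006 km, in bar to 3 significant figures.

P ≈ 67.6 bar

Scale height: H = RT/g = 191.1 × 707 / 8.85 = 15266 m.
Barometric formula: P = P₀ exp(−z/H).
z/H = 4006.0/15266 = 0.26241; exp(−0.26241) = 0.76920.
P = 87.9 × 0.76920 = 67.613 bar.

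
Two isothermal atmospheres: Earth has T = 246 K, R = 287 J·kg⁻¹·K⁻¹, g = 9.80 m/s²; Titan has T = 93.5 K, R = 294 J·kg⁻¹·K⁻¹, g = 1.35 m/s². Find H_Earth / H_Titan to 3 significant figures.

H = RT/g for each body.
H_Earth = 287 × 246 / 9.80 = 7204.3 m.
H_Titan = 294 × 93.5 / 1.35 = 20362 m.
H_Earth/H_Titan = 7204.3/20362 = 0.35381.

H_Earth/H_Titan ≈ 0.354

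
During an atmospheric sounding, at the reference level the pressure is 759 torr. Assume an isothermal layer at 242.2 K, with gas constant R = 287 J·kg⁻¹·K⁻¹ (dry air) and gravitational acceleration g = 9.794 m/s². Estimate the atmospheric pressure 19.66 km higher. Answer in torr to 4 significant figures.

P ≈ 47.56 torr

Scale height: H = RT/g = 287 × 242.2 / 9.794 = 7097.3 m.
Barometric formula: P = P₀ exp(−z/H).
z/H = 19660/7097.3 = 2.7701; exp(−2.7701) = 0.062656.
P = 759 × 0.062656 = 47.556 torr.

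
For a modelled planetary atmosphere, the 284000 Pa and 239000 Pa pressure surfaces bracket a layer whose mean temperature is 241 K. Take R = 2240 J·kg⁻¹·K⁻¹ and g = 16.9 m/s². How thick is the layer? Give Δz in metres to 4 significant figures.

Δz ≈ 5511 m

Hypsometric equation: Δz = (R T̄/g) ln(P₁/P₂).
R T̄/g = 2240 × 241 / 16.9 = 31943 m.
ln(284000/239000) = ln(1.1883) = 0.17252.
Δz = 31943 × 0.17252 = 5510.8 m.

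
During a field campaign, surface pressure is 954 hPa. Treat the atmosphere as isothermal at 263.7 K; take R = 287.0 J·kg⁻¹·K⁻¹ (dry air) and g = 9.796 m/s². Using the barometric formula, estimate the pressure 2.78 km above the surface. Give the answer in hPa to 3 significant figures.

Scale height: H = RT/g = 287.0 × 263.7 / 9.796 = 7725.8 m.
Barometric formula: P = P₀ exp(−z/H).
z/H = 2780.0/7725.8 = 0.35983; exp(−0.35983) = 0.69779.
P = 954 × 0.69779 = 665.69 hPa.

P ≈ 666 hPa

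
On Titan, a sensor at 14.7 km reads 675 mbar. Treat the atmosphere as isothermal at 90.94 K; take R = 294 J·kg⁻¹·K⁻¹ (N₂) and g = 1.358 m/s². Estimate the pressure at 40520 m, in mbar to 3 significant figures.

P ≈ 182 mbar

Scale height: H = RT/g = 294 × 90.94 / 1.358 = 19688 m.
Between two levels, P₂ = P₁ exp(−Δz/H) with Δz = z₂ − z₁.
Δz = 40520 − 14700 = 25820 m; Δz/H = 25820/19688 = 1.3115.
P₂ = 675 × exp(−1.3115) = 675 × 0.26942 = 181.86 mbar.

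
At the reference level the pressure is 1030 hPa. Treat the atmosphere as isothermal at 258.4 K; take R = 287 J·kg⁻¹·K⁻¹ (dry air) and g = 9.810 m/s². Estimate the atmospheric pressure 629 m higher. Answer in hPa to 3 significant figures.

P ≈ 948 hPa

Scale height: H = RT/g = 287 × 258.4 / 9.810 = 7559.7 m.
Barometric formula: P = P₀ exp(−z/H).
z/H = 629.00/7559.7 = 0.083204; exp(−0.083204) = 0.92016.
P = 1030 × 0.92016 = 947.76 hPa.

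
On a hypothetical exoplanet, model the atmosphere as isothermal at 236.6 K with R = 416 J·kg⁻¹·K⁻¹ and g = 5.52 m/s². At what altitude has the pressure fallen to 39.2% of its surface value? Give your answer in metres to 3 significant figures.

z ≈ 16700 m

Scale height: H = RT/g = 416 × 236.6 / 5.52 = 17831 m.
Set P/P₀ = exp(−z/H) = 0.392, so z = −H ln(0.392).
−ln(0.392) = 0.93649; z = 17831 × 0.93649 = 16699 m.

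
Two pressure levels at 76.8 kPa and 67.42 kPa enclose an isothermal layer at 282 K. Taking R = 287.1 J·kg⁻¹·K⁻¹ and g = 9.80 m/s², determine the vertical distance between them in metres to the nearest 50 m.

Δz ≈ 1100 m

Hypsometric equation: Δz = (R T̄/g) ln(P₁/P₂).
R T̄/g = 287.1 × 282 / 9.80 = 8261.4 m.
ln(76.8/67.42) = ln(1.1391) = 0.13024.
Δz = 8261.4 × 0.13024 = 1076.0 m.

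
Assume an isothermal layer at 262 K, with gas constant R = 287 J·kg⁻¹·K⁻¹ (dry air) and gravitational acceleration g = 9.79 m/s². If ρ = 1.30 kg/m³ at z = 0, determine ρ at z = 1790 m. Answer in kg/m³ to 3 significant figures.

ρ ≈ 1.03 kg/m³

Scale height: H = RT/g = 287 × 262 / 9.79 = 7680.7 m.
In an isothermal atmosphere, density decays like pressure: ρ = ρ₀ exp(−z/H).
z/H = 1790.0/7680.7 = 0.23305; exp(−0.23305) = 0.79211.
ρ = 1.30 × 0.79211 = 1.0297 kg/m³.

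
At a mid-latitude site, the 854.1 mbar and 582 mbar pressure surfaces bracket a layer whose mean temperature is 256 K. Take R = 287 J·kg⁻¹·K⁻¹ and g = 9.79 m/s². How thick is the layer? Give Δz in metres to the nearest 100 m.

Hypsometric equation: Δz = (R T̄/g) ln(P₁/P₂).
R T̄/g = 287 × 256 / 9.79 = 7504.8 m.
ln(854.1/582) = ln(1.4675) = 0.38356.
Δz = 7504.8 × 0.38356 = 2878.5 m.

Δz ≈ 2900 m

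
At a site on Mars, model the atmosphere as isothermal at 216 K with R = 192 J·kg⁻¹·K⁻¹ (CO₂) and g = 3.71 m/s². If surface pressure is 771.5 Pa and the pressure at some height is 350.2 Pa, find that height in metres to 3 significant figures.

Scale height: H = RT/g = 192 × 216 / 3.71 = 11178 m.
Invert the barometric formula: z = H ln(P₀/P).
P₀/P = 771.5/350.2 = 2.2030; ln(2.2030) = 0.78982.
z = 11178 × 0.78982 = 8828.6 m.

z ≈ 8830 m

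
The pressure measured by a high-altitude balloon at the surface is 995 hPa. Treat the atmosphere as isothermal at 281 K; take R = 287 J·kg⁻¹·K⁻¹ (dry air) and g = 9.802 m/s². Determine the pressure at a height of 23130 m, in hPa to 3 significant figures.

Scale height: H = RT/g = 287 × 281 / 9.802 = 8227.6 m.
Barometric formula: P = P₀ exp(−z/H).
z/H = 23130/8227.6 = 2.8113; exp(−2.8113) = 0.060127.
P = 995 × 0.060127 = 59.826 hPa.

P ≈ 59.8 hPa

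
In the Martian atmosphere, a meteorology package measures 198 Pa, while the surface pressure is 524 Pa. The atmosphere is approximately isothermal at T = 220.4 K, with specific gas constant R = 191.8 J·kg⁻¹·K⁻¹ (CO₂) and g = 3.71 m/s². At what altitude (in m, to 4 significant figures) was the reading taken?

Scale height: H = RT/g = 191.8 × 220.4 / 3.71 = 11394 m.
Invert the barometric formula: z = H ln(P₀/P).
P₀/P = 524/198 = 2.6465; ln(2.6465) = 0.97324.
z = 11394 × 0.97324 = 11089 m.

z ≈ 11090 m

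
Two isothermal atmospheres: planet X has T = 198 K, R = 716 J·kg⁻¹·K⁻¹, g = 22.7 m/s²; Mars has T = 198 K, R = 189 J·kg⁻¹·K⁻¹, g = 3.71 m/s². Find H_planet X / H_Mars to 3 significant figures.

H_planet X/H_Mars ≈ 0.619

H = RT/g for each body.
H_planet X = 716 × 198 / 22.7 = 6245.3 m.
H_Mars = 189 × 198 / 3.71 = 10087 m.
H_planet X/H_Mars = 6245.3/10087 = 0.61914.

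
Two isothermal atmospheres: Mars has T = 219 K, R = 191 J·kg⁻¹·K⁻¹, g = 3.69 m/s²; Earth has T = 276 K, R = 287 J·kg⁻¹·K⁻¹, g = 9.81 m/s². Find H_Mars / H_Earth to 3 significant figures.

H = RT/g for each body.
H_Mars = 191 × 219 / 3.69 = 11336 m.
H_Earth = 287 × 276 / 9.81 = 8074.6 m.
H_Mars/H_Earth = 11336/8074.6 = 1.4039.

H_Mars/H_Earth ≈ 1.40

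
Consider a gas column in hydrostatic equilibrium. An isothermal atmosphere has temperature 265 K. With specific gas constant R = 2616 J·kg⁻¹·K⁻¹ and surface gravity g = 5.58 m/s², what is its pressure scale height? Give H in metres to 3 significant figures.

The scale height of an isothermal atmosphere is H = RT/g.
H = 2616 × 265 / 5.58 = 693240/5.58 = 124240 m.

H ≈ 124000 m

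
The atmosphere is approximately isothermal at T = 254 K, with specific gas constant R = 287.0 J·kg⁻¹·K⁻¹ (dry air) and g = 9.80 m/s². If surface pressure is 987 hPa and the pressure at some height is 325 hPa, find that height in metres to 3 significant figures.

z ≈ 8260 m

Scale height: H = RT/g = 287.0 × 254 / 9.80 = 7438.6 m.
Invert the barometric formula: z = H ln(P₀/P).
P₀/P = 987/325 = 3.0369; ln(3.0369) = 1.1108.
z = 7438.6 × 1.1108 = 8262.8 m.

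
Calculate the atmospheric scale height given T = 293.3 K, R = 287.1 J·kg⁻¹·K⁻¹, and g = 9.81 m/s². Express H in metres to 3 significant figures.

H ≈ 8580 m

The scale height of an isothermal atmosphere is H = RT/g.
H = 287.1 × 293.3 / 9.81 = 84206/9.81 = 8583.7 m.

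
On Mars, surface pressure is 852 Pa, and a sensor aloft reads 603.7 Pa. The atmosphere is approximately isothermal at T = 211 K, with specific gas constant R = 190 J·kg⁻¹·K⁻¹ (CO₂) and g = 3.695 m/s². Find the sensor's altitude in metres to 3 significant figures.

Scale height: H = RT/g = 190 × 211 / 3.695 = 10850 m.
Invert the barometric formula: z = H ln(P₀/P).
P₀/P = 852/603.7 = 1.4113; ln(1.4113) = 0.34451.
z = 10850 × 0.34451 = 3737.9 m.

z ≈ 3740 m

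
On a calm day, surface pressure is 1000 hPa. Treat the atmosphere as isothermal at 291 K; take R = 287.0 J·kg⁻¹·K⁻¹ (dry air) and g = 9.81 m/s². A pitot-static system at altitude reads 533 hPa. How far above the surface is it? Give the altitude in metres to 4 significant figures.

z ≈ 5357 m

Scale height: H = RT/g = 287.0 × 291 / 9.81 = 8513.5 m.
Invert the barometric formula: z = H ln(P₀/P).
P₀/P = 1000/533 = 1.8762; ln(1.8762) = 0.62925.
z = 8513.5 × 0.62925 = 5357.1 m.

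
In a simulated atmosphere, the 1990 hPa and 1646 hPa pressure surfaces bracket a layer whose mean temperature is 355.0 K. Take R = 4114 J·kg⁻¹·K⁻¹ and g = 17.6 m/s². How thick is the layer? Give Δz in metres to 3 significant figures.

Δz ≈ 15700 m

Hypsometric equation: Δz = (R T̄/g) ln(P₁/P₂).
R T̄/g = 4114 × 355.0 / 17.6 = 82981 m.
ln(1990/1646) = ln(1.2090) = 0.18979.
Δz = 82981 × 0.18979 = 15749 m.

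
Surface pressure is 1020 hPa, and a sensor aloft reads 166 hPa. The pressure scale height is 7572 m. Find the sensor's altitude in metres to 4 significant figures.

Invert the barometric formula: z = H ln(P₀/P).
P₀/P = 1020/166 = 6.1446; ln(6.1446) = 1.8156.
z = 7572.0 × 1.8156 = 13748 m.

z ≈ 13750 m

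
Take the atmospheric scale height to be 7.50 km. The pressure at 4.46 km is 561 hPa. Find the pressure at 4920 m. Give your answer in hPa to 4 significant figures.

P ≈ 527.6 hPa

Between two levels, P₂ = P₁ exp(−Δz/H) with Δz = z₂ − z₁.
Δz = 4920.0 − 4460.0 = 460.00 m; Δz/H = 460.00/7500.0 = 0.061333.
P₂ = 561 × exp(−0.061333) = 561 × 0.94051 = 527.63 hPa.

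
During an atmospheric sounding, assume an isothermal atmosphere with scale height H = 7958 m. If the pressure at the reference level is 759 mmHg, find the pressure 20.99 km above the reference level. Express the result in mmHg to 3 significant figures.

Barometric formula: P = P₀ exp(−z/H).
z/H = 20990/7958.0 = 2.6376; exp(−2.6376) = 0.071533.
P = 759 × 0.071533 = 54.294 mmHg.

P ≈ 54.3 mmHg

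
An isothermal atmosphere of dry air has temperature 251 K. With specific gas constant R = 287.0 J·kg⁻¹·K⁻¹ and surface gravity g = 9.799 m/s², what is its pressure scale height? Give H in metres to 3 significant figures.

The scale height of an isothermal atmosphere is H = RT/g.
H = 287.0 × 251 / 9.799 = 72037/9.799 = 7351.5 m.

H ≈ 7350 m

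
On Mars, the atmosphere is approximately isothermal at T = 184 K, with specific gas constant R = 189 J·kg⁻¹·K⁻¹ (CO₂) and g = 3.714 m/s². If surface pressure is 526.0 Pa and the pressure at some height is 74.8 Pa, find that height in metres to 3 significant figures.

Scale height: H = RT/g = 189 × 184 / 3.714 = 9363.5 m.
Invert the barometric formula: z = H ln(P₀/P).
P₀/P = 526.0/74.8 = 7.0321; ln(7.0321) = 1.9505.
z = 9363.5 × 1.9505 = 18264 m.

z ≈ 18300 m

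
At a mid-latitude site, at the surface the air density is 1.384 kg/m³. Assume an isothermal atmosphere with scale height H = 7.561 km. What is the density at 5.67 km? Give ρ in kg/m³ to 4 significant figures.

In an isothermal atmosphere, density decays like pressure: ρ = ρ₀ exp(−z/H).
z/H = 5670.0/7561.0 = 0.74990; exp(−0.74990) = 0.47241.
ρ = 1.384 × 0.47241 = 0.65382 kg/m³.

ρ ≈ 0.6538 kg/m³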